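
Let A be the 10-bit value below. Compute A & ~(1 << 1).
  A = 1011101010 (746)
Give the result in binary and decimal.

Mask = ~(1 << 1) = 1111111101
Bit 1 of A is 1, so AND-ing with the mask clears it to 0.
  1011101010
& 1111111101
------------
  1011101000

Answer: 1011101000 (744)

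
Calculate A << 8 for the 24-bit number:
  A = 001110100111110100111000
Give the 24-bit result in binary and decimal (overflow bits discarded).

Shift left by 8: drop the top 8 bit(s), append 8 zero(s) on the right.
  001110100111110100111000  ->  discard [00111010], keep [0111110100111000], append 00000000
= 011111010011100000000000

Answer: 011111010011100000000000 (8206336)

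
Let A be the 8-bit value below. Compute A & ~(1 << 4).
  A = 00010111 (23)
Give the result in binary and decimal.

Mask = ~(1 << 4) = 11101111
Bit 4 of A is 1, so AND-ing with the mask clears it to 0.
  00010111
& 11101111
----------
  00000111

Answer: 00000111 (7)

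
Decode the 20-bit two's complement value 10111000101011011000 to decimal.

MSB is 1, so the value is negative. Find the magnitude:
1. Invert bits:  01000111010100100111
2. Add 1:        01000111010100101000  = 292136
3. Apply sign:   -292136

Answer: -292136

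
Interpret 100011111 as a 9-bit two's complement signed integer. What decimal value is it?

MSB is 1, so the value is negative. Find the magnitude:
1. Invert bits:  011100000
2. Add 1:        011100001  = 225
3. Apply sign:   -225

Answer: -225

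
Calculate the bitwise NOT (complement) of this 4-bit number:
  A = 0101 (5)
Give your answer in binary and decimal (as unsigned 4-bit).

Flip each bit (0->1, 1->0):
  0101
  1010

Answer: 1010 (10)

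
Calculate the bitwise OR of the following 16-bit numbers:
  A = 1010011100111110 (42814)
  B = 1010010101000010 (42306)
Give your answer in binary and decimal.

Apply | to each column (1 where either bit is 1):
  1010011100111110
| 1010010101000010
------------------
  1010011101111110

Answer: 1010011101111110 (42878)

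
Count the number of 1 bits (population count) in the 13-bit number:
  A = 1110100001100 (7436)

1110100001100
1-bits at positions (from bit 0 = LSB): 2, 3, 8, 10, 11, 12
Count = 6

Answer: 6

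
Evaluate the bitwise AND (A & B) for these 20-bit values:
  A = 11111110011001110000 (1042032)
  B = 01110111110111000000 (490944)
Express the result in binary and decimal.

Apply & to each column (1 only where both bits are 1):
  11111110011001110000
& 01110111110111000000
----------------------
  01110110010001000000

Answer: 01110110010001000000 (484416)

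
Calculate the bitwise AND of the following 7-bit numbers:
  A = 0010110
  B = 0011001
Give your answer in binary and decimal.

Apply & to each column (1 only where both bits are 1):
  0010110
& 0011001
---------
  0010000

Answer: 0010000 (16)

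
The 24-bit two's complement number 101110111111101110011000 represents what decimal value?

MSB is 1, so the value is negative. Find the magnitude:
1. Invert bits:  010001000000010001100111
2. Add 1:        010001000000010001101000  = 4457576
3. Apply sign:   -4457576

Answer: -4457576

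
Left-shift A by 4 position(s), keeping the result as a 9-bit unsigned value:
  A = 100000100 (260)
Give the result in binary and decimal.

Shift left by 4: drop the top 4 bit(s), append 4 zero(s) on the right.
  100000100  ->  discard [1000], keep [00100], append 0000
= 001000000

Answer: 001000000 (64)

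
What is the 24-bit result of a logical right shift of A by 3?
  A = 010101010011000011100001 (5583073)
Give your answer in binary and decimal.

Logical shift right by 3: drop the bottom 3 bit(s), prepend 3 zero(s) on the left.
  010101010011000011100001  ->  keep [010101010011000011100], discard [001], prepend 000
= 000010101010011000011100

Answer: 000010101010011000011100 (697884)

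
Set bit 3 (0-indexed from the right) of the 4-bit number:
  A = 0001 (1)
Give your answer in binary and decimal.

Mask = 1 << 3 = 1000
Bit 3 of A is 0, so OR-ing with the mask flips it to 1.
  0001
| 1000
------
  1001

Answer: 1001 (9)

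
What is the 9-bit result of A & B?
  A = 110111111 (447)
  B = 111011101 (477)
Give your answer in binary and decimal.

Apply & to each column (1 only where both bits are 1):
  110111111
& 111011101
-----------
  110011101

Answer: 110011101 (413)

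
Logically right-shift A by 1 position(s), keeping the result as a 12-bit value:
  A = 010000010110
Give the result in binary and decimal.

Logical shift right by 1: drop the bottom 1 bit(s), prepend 1 zero(s) on the left.
  010000010110  ->  keep [01000001011], discard [0], prepend 0
= 001000001011

Answer: 001000001011 (523)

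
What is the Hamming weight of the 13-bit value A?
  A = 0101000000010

0101000000010
1-bits at positions (from bit 0 = LSB): 1, 9, 11
Count = 3

Answer: 3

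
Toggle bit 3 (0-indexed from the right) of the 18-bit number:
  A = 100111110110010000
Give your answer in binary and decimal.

Mask = 1 << 3 = 000000000000001000
Bit 3 of A is 0; XOR with the mask flips it to 1.
  100111110110010000
^ 000000000000001000
--------------------
  100111110110011000

Answer: 100111110110011000 (163224)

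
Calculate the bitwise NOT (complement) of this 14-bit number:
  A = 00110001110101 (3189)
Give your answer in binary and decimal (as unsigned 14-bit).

Flip each bit (0->1, 1->0):
  00110001110101
  11001110001010

Answer: 11001110001010 (13194)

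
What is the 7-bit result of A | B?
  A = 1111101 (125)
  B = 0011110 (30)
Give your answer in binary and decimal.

Apply | to each column (1 where either bit is 1):
  1111101
| 0011110
---------
  1111111

Answer: 1111111 (127)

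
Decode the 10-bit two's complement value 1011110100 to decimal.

MSB is 1, so the value is negative. Find the magnitude:
1. Invert bits:  0100001011
2. Add 1:        0100001100  = 268
3. Apply sign:   -268

Answer: -268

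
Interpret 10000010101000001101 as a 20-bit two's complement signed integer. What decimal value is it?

MSB is 1, so the value is negative. Find the magnitude:
1. Invert bits:  01111101010111110010
2. Add 1:        01111101010111110011  = 513523
3. Apply sign:   -513523

Answer: -513523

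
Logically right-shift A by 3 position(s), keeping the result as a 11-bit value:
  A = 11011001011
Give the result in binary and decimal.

Logical shift right by 3: drop the bottom 3 bit(s), prepend 3 zero(s) on the left.
  11011001011  ->  keep [11011001], discard [011], prepend 000
= 00011011001

Answer: 00011011001 (217)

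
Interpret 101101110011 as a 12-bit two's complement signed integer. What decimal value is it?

MSB is 1, so the value is negative. Find the magnitude:
1. Invert bits:  010010001100
2. Add 1:        010010001101  = 1165
3. Apply sign:   -1165

Answer: -1165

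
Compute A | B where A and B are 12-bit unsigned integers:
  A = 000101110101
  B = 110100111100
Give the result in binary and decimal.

Apply | to each column (1 where either bit is 1):
  000101110101
| 110100111100
--------------
  110101111101

Answer: 110101111101 (3453)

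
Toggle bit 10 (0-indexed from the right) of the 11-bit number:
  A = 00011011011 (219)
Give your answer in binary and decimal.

Mask = 1 << 10 = 10000000000
Bit 10 of A is 0; XOR with the mask flips it to 1.
  00011011011
^ 10000000000
-------------
  10011011011

Answer: 10011011011 (1243)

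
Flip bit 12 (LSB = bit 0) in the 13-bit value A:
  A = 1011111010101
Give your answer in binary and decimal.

Mask = 1 << 12 = 1000000000000
Bit 12 of A is 1; XOR with the mask flips it to 0.
  1011111010101
^ 1000000000000
---------------
  0011111010101

Answer: 0011111010101 (2005)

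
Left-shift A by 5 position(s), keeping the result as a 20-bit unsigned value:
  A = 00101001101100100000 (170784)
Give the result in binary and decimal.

Shift left by 5: drop the top 5 bit(s), append 5 zero(s) on the right.
  00101001101100100000  ->  discard [00101], keep [001101100100000], append 00000
= 00110110010000000000

Answer: 00110110010000000000 (222208)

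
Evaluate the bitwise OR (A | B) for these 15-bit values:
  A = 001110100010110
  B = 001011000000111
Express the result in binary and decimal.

Apply | to each column (1 where either bit is 1):
  001110100010110
| 001011000000111
-----------------
  001111100010111

Answer: 001111100010111 (7959)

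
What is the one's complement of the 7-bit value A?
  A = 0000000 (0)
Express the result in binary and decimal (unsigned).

Flip each bit (0->1, 1->0):
  0000000
  1111111

Answer: 1111111 (127)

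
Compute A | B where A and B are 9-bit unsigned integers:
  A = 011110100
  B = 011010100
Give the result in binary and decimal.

Apply | to each column (1 where either bit is 1):
  011110100
| 011010100
-----------
  011110100

Answer: 011110100 (244)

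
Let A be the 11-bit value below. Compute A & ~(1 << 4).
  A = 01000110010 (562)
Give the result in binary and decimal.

Mask = ~(1 << 4) = 11111101111
Bit 4 of A is 1, so AND-ing with the mask clears it to 0.
  01000110010
& 11111101111
-------------
  01000100010

Answer: 01000100010 (546)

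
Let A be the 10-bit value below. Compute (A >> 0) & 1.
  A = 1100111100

Bit 0 is the 1st from the right.
  1100111100
           ^
That bit is 0.

Answer: 0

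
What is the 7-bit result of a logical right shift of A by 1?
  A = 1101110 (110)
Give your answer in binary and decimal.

Logical shift right by 1: drop the bottom 1 bit(s), prepend 1 zero(s) on the left.
  1101110  ->  keep [110111], discard [0], prepend 0
= 0110111

Answer: 0110111 (55)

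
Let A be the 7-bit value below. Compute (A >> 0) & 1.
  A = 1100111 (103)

Bit 0 is the 1st from the right.
  1100111
        ^
That bit is 1.

Answer: 1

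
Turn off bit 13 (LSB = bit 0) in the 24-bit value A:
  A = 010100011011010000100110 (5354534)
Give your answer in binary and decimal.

Mask = ~(1 << 13) = 111111111101111111111111
Bit 13 of A is 1, so AND-ing with the mask clears it to 0.
  010100011011010000100110
& 111111111101111111111111
--------------------------
  010100011001010000100110

Answer: 010100011001010000100110 (5346342)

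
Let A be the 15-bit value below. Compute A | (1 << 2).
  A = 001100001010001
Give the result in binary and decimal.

Mask = 1 << 2 = 000000000000100
Bit 2 of A is 0, so OR-ing with the mask flips it to 1.
  001100001010001
| 000000000000100
-----------------
  001100001010101

Answer: 001100001010101 (6229)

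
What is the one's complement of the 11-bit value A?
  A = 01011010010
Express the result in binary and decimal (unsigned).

Flip each bit (0->1, 1->0):
  01011010010
  10100101101

Answer: 10100101101 (1325)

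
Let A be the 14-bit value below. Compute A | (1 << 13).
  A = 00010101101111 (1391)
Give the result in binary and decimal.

Mask = 1 << 13 = 10000000000000
Bit 13 of A is 0, so OR-ing with the mask flips it to 1.
  00010101101111
| 10000000000000
----------------
  10010101101111

Answer: 10010101101111 (9583)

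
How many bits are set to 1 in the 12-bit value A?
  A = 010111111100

010111111100
1-bits at positions (from bit 0 = LSB): 2, 3, 4, 5, 6, 7, 8, 10
Count = 8

Answer: 8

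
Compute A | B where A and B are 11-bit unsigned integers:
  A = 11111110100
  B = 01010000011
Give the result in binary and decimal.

Apply | to each column (1 where either bit is 1):
  11111110100
| 01010000011
-------------
  11111110111

Answer: 11111110111 (2039)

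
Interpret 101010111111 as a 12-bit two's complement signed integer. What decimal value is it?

MSB is 1, so the value is negative. Find the magnitude:
1. Invert bits:  010101000000
2. Add 1:        010101000001  = 1345
3. Apply sign:   -1345

Answer: -1345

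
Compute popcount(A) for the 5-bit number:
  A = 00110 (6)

00110
1-bits at positions (from bit 0 = LSB): 1, 2
Count = 2

Answer: 2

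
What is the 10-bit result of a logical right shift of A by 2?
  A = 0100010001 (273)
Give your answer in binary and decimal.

Logical shift right by 2: drop the bottom 2 bit(s), prepend 2 zero(s) on the left.
  0100010001  ->  keep [01000100], discard [01], prepend 00
= 0001000100

Answer: 0001000100 (68)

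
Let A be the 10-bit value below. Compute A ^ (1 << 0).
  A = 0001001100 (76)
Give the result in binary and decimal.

Mask = 1 << 0 = 0000000001
Bit 0 of A is 0; XOR with the mask flips it to 1.
  0001001100
^ 0000000001
------------
  0001001101

Answer: 0001001101 (77)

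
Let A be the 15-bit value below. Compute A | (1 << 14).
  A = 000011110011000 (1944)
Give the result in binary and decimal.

Mask = 1 << 14 = 100000000000000
Bit 14 of A is 0, so OR-ing with the mask flips it to 1.
  000011110011000
| 100000000000000
-----------------
  100011110011000

Answer: 100011110011000 (18328)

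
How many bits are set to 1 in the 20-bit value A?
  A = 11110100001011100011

11110100001011100011
1-bits at positions (from bit 0 = LSB): 0, 1, 5, 6, 7, 9, 14, 16, 17, 18, 19
Count = 11

Answer: 11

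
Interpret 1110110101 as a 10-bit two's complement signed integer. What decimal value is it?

MSB is 1, so the value is negative. Find the magnitude:
1. Invert bits:  0001001010
2. Add 1:        0001001011  = 75
3. Apply sign:   -75

Answer: -75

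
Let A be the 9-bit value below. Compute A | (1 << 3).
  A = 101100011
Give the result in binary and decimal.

Mask = 1 << 3 = 000001000
Bit 3 of A is 0, so OR-ing with the mask flips it to 1.
  101100011
| 000001000
-----------
  101101011

Answer: 101101011 (363)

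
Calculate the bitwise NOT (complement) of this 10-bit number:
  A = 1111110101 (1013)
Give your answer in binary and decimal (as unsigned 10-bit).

Flip each bit (0->1, 1->0):
  1111110101
  0000001010

Answer: 0000001010 (10)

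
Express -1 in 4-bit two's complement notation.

1. Binary of +1:  0001
2. Invert bits:     1110
3. Add 1:           1111

Answer: 1111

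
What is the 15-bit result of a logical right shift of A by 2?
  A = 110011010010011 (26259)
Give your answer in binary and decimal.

Logical shift right by 2: drop the bottom 2 bit(s), prepend 2 zero(s) on the left.
  110011010010011  ->  keep [1100110100100], discard [11], prepend 00
= 001100110100100

Answer: 001100110100100 (6564)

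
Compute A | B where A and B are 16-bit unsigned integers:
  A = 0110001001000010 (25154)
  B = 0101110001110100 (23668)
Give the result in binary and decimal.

Apply | to each column (1 where either bit is 1):
  0110001001000010
| 0101110001110100
------------------
  0111111001110110

Answer: 0111111001110110 (32374)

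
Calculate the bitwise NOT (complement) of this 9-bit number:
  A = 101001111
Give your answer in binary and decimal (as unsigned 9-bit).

Flip each bit (0->1, 1->0):
  101001111
  010110000

Answer: 010110000 (176)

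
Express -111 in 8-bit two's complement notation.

1. Binary of +111:  01101111
2. Invert bits:     10010000
3. Add 1:           10010001

Answer: 10010001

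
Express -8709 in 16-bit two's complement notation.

1. Binary of +8709:  0010001000000101
2. Invert bits:     1101110111111010
3. Add 1:           1101110111111011

Answer: 1101110111111011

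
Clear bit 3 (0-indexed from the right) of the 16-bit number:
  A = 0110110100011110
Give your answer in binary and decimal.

Mask = ~(1 << 3) = 1111111111110111
Bit 3 of A is 1, so AND-ing with the mask clears it to 0.
  0110110100011110
& 1111111111110111
------------------
  0110110100010110

Answer: 0110110100010110 (27926)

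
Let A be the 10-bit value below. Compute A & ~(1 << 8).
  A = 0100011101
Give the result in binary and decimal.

Mask = ~(1 << 8) = 1011111111
Bit 8 of A is 1, so AND-ing with the mask clears it to 0.
  0100011101
& 1011111111
------------
  0000011101

Answer: 0000011101 (29)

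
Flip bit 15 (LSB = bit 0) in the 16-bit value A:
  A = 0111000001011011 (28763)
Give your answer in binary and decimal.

Mask = 1 << 15 = 1000000000000000
Bit 15 of A is 0; XOR with the mask flips it to 1.
  0111000001011011
^ 1000000000000000
------------------
  1111000001011011

Answer: 1111000001011011 (61531)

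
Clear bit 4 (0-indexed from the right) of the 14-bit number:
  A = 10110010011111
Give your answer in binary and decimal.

Mask = ~(1 << 4) = 11111111101111
Bit 4 of A is 1, so AND-ing with the mask clears it to 0.
  10110010011111
& 11111111101111
----------------
  10110010001111

Answer: 10110010001111 (11407)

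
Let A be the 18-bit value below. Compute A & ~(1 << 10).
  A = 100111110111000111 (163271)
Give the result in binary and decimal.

Mask = ~(1 << 10) = 111111101111111111
Bit 10 of A is 1, so AND-ing with the mask clears it to 0.
  100111110111000111
& 111111101111111111
--------------------
  100111100111000111

Answer: 100111100111000111 (162247)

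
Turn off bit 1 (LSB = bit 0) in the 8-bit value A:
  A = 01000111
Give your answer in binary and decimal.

Mask = ~(1 << 1) = 11111101
Bit 1 of A is 1, so AND-ing with the mask clears it to 0.
  01000111
& 11111101
----------
  01000101

Answer: 01000101 (69)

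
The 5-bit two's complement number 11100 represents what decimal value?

MSB is 1, so the value is negative. Find the magnitude:
1. Invert bits:  00011
2. Add 1:        00100  = 4
3. Apply sign:   -4

Answer: -4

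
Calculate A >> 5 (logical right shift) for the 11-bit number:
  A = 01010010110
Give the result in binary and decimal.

Logical shift right by 5: drop the bottom 5 bit(s), prepend 5 zero(s) on the left.
  01010010110  ->  keep [010100], discard [10110], prepend 00000
= 00000010100

Answer: 00000010100 (20)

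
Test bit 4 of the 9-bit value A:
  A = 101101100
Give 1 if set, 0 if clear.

Bit 4 is the 5th from the right.
  101101100
      ^
That bit is 0.

Answer: 0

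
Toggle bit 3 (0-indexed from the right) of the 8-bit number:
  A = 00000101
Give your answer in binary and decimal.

Mask = 1 << 3 = 00001000
Bit 3 of A is 0; XOR with the mask flips it to 1.
  00000101
^ 00001000
----------
  00001101

Answer: 00001101 (13)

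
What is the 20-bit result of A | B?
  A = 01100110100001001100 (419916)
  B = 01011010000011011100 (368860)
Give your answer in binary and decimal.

Apply | to each column (1 where either bit is 1):
  01100110100001001100
| 01011010000011011100
----------------------
  01111110100011011100

Answer: 01111110100011011100 (518364)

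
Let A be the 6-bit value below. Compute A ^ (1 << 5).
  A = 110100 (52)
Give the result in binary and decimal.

Mask = 1 << 5 = 100000
Bit 5 of A is 1; XOR with the mask flips it to 0.
  110100
^ 100000
--------
  010100

Answer: 010100 (20)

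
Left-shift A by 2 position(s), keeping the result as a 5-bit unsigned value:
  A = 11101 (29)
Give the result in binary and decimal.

Shift left by 2: drop the top 2 bit(s), append 2 zero(s) on the right.
  11101  ->  discard [11], keep [101], append 00
= 10100

Answer: 10100 (20)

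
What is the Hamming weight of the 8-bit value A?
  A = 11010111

11010111
1-bits at positions (from bit 0 = LSB): 0, 1, 2, 4, 6, 7
Count = 6

Answer: 6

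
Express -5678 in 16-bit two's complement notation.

1. Binary of +5678:  0001011000101110
2. Invert bits:     1110100111010001
3. Add 1:           1110100111010010

Answer: 1110100111010010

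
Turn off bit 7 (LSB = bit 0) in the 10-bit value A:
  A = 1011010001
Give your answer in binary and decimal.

Mask = ~(1 << 7) = 1101111111
Bit 7 of A is 1, so AND-ing with the mask clears it to 0.
  1011010001
& 1101111111
------------
  1001010001

Answer: 1001010001 (593)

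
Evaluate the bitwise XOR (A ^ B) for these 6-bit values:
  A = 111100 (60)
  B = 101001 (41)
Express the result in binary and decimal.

Apply ^ to each column (1 where bits differ):
  111100
^ 101001
--------
  010101

Answer: 010101 (21)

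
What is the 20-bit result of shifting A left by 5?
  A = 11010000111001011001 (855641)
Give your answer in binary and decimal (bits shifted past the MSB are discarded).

Shift left by 5: drop the top 5 bit(s), append 5 zero(s) on the right.
  11010000111001011001  ->  discard [11010], keep [000111001011001], append 00000
= 00011100101100100000

Answer: 00011100101100100000 (117536)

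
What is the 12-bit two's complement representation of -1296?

1. Binary of +1296:  010100010000
2. Invert bits:     101011101111
3. Add 1:           101011110000

Answer: 101011110000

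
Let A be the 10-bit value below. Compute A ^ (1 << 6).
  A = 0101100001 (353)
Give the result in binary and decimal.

Mask = 1 << 6 = 0001000000
Bit 6 of A is 1; XOR with the mask flips it to 0.
  0101100001
^ 0001000000
------------
  0100100001

Answer: 0100100001 (289)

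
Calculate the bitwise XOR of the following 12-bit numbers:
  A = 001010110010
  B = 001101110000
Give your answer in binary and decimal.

Apply ^ to each column (1 where bits differ):
  001010110010
^ 001101110000
--------------
  000111000010

Answer: 000111000010 (450)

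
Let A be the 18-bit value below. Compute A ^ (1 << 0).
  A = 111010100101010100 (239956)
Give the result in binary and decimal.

Mask = 1 << 0 = 000000000000000001
Bit 0 of A is 0; XOR with the mask flips it to 1.
  111010100101010100
^ 000000000000000001
--------------------
  111010100101010101

Answer: 111010100101010101 (239957)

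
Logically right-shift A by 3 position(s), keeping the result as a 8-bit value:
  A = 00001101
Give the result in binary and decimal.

Logical shift right by 3: drop the bottom 3 bit(s), prepend 3 zero(s) on the left.
  00001101  ->  keep [00001], discard [101], prepend 000
= 00000001

Answer: 00000001 (1)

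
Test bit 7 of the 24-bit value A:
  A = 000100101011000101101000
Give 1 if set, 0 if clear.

Bit 7 is the 8th from the right.
  000100101011000101101000
                  ^
That bit is 0.

Answer: 0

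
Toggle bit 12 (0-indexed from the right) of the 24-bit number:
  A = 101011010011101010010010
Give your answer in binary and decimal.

Mask = 1 << 12 = 000000000001000000000000
Bit 12 of A is 1; XOR with the mask flips it to 0.
  101011010011101010010010
^ 000000000001000000000000
--------------------------
  101011010010101010010010

Answer: 101011010010101010010010 (11348626)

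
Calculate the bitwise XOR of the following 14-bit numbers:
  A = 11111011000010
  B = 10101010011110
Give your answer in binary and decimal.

Apply ^ to each column (1 where bits differ):
  11111011000010
^ 10101010011110
----------------
  01010001011100

Answer: 01010001011100 (5212)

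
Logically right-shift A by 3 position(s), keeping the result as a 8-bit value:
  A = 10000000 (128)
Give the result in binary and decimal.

Logical shift right by 3: drop the bottom 3 bit(s), prepend 3 zero(s) on the left.
  10000000  ->  keep [10000], discard [000], prepend 000
= 00010000

Answer: 00010000 (16)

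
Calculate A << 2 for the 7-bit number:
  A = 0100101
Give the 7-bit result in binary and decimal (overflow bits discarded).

Shift left by 2: drop the top 2 bit(s), append 2 zero(s) on the right.
  0100101  ->  discard [01], keep [00101], append 00
= 0010100

Answer: 0010100 (20)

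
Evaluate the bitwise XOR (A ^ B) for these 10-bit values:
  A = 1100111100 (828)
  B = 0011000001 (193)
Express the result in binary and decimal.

Apply ^ to each column (1 where bits differ):
  1100111100
^ 0011000001
------------
  1111111101

Answer: 1111111101 (1021)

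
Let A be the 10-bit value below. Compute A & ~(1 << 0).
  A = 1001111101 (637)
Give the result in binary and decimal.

Mask = ~(1 << 0) = 1111111110
Bit 0 of A is 1, so AND-ing with the mask clears it to 0.
  1001111101
& 1111111110
------------
  1001111100

Answer: 1001111100 (636)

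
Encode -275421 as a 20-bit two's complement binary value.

1. Binary of +275421:  01000011001111011101
2. Invert bits:     10111100110000100010
3. Add 1:           10111100110000100011

Answer: 10111100110000100011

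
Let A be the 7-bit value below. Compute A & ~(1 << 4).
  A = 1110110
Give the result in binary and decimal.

Mask = ~(1 << 4) = 1101111
Bit 4 of A is 1, so AND-ing with the mask clears it to 0.
  1110110
& 1101111
---------
  1100110

Answer: 1100110 (102)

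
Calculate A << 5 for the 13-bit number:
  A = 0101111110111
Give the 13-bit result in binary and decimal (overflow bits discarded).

Shift left by 5: drop the top 5 bit(s), append 5 zero(s) on the right.
  0101111110111  ->  discard [01011], keep [11110111], append 00000
= 1111011100000

Answer: 1111011100000 (7904)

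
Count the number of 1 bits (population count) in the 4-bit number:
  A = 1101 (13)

1101
1-bits at positions (from bit 0 = LSB): 0, 2, 3
Count = 3

Answer: 3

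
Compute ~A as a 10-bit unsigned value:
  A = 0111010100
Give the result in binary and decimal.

Flip each bit (0->1, 1->0):
  0111010100
  1000101011

Answer: 1000101011 (555)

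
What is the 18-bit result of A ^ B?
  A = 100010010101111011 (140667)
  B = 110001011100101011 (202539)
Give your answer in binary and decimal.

Apply ^ to each column (1 where bits differ):
  100010010101111011
^ 110001011100101011
--------------------
  010011001001010000

Answer: 010011001001010000 (78416)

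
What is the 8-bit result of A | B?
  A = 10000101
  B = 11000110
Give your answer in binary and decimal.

Apply | to each column (1 where either bit is 1):
  10000101
| 11000110
----------
  11000111

Answer: 11000111 (199)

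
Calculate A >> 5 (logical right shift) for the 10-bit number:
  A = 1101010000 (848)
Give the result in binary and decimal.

Logical shift right by 5: drop the bottom 5 bit(s), prepend 5 zero(s) on the left.
  1101010000  ->  keep [11010], discard [10000], prepend 00000
= 0000011010

Answer: 0000011010 (26)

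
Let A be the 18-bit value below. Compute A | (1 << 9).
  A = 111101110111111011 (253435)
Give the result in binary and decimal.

Mask = 1 << 9 = 000000001000000000
Bit 9 of A is 0, so OR-ing with the mask flips it to 1.
  111101110111111011
| 000000001000000000
--------------------
  111101111111111011

Answer: 111101111111111011 (253947)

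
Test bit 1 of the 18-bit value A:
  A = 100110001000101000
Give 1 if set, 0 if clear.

Bit 1 is the 2nd from the right.
  100110001000101000
                  ^
That bit is 0.

Answer: 0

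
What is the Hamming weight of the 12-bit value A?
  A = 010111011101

010111011101
1-bits at positions (from bit 0 = LSB): 0, 2, 3, 4, 6, 7, 8, 10
Count = 8

Answer: 8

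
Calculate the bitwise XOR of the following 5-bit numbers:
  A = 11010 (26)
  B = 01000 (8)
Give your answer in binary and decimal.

Apply ^ to each column (1 where bits differ):
  11010
^ 01000
-------
  10010

Answer: 10010 (18)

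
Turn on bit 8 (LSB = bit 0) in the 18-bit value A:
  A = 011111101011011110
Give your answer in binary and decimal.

Mask = 1 << 8 = 000000000100000000
Bit 8 of A is 0, so OR-ing with the mask flips it to 1.
  011111101011011110
| 000000000100000000
--------------------
  011111101111011110

Answer: 011111101111011110 (130014)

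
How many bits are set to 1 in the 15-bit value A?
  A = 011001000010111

011001000010111
1-bits at positions (from bit 0 = LSB): 0, 1, 2, 4, 9, 12, 13
Count = 7

Answer: 7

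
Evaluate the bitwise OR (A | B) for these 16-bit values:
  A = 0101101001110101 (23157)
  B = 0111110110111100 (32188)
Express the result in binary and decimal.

Apply | to each column (1 where either bit is 1):
  0101101001110101
| 0111110110111100
------------------
  0111111111111101

Answer: 0111111111111101 (32765)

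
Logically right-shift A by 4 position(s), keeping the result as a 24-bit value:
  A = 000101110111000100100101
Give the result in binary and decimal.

Logical shift right by 4: drop the bottom 4 bit(s), prepend 4 zero(s) on the left.
  000101110111000100100101  ->  keep [00010111011100010010], discard [0101], prepend 0000
= 000000010111011100010010

Answer: 000000010111011100010010 (96018)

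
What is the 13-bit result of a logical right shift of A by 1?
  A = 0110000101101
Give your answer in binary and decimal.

Logical shift right by 1: drop the bottom 1 bit(s), prepend 1 zero(s) on the left.
  0110000101101  ->  keep [011000010110], discard [1], prepend 0
= 0011000010110

Answer: 0011000010110 (1558)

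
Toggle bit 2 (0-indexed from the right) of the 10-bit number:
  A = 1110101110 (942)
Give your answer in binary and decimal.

Mask = 1 << 2 = 0000000100
Bit 2 of A is 1; XOR with the mask flips it to 0.
  1110101110
^ 0000000100
------------
  1110101010

Answer: 1110101010 (938)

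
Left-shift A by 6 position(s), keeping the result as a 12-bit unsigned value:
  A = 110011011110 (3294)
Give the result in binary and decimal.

Shift left by 6: drop the top 6 bit(s), append 6 zero(s) on the right.
  110011011110  ->  discard [110011], keep [011110], append 000000
= 011110000000

Answer: 011110000000 (1920)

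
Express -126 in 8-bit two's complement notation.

1. Binary of +126:  01111110
2. Invert bits:     10000001
3. Add 1:           10000010

Answer: 10000010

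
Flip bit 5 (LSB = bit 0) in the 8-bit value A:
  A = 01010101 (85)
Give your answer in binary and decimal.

Mask = 1 << 5 = 00100000
Bit 5 of A is 0; XOR with the mask flips it to 1.
  01010101
^ 00100000
----------
  01110101

Answer: 01110101 (117)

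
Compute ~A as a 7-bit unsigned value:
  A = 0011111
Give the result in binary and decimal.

Flip each bit (0->1, 1->0):
  0011111
  1100000

Answer: 1100000 (96)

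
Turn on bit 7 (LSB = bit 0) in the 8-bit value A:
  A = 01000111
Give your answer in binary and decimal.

Mask = 1 << 7 = 10000000
Bit 7 of A is 0, so OR-ing with the mask flips it to 1.
  01000111
| 10000000
----------
  11000111

Answer: 11000111 (199)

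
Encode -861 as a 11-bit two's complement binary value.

1. Binary of +861:  01101011101
2. Invert bits:     10010100010
3. Add 1:           10010100011

Answer: 10010100011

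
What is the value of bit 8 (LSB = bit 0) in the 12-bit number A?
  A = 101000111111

Bit 8 is the 9th from the right.
  101000111111
     ^
That bit is 0.

Answer: 0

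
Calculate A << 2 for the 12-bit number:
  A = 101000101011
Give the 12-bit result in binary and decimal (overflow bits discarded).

Shift left by 2: drop the top 2 bit(s), append 2 zero(s) on the right.
  101000101011  ->  discard [10], keep [1000101011], append 00
= 100010101100

Answer: 100010101100 (2220)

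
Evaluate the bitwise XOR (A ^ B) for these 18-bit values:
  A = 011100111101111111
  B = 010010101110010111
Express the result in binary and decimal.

Apply ^ to each column (1 where bits differ):
  011100111101111111
^ 010010101110010111
--------------------
  001110010011101000

Answer: 001110010011101000 (58600)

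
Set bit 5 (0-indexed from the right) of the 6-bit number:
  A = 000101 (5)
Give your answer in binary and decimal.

Mask = 1 << 5 = 100000
Bit 5 of A is 0, so OR-ing with the mask flips it to 1.
  000101
| 100000
--------
  100101

Answer: 100101 (37)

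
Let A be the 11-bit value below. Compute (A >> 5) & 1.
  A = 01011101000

Bit 5 is the 6th from the right.
  01011101000
       ^
That bit is 1.

Answer: 1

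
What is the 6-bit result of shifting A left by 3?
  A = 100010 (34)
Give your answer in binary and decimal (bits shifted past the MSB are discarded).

Shift left by 3: drop the top 3 bit(s), append 3 zero(s) on the right.
  100010  ->  discard [100], keep [010], append 000
= 010000

Answer: 010000 (16)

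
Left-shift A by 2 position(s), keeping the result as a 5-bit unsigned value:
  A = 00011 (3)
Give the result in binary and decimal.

Shift left by 2: drop the top 2 bit(s), append 2 zero(s) on the right.
  00011  ->  discard [00], keep [011], append 00
= 01100

Answer: 01100 (12)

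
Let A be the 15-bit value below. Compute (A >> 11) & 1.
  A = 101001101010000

Bit 11 is the 12th from the right.
  101001101010000
     ^
That bit is 0.

Answer: 0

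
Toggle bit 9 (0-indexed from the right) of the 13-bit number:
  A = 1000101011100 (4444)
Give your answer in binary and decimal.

Mask = 1 << 9 = 0001000000000
Bit 9 of A is 0; XOR with the mask flips it to 1.
  1000101011100
^ 0001000000000
---------------
  1001101011100

Answer: 1001101011100 (4956)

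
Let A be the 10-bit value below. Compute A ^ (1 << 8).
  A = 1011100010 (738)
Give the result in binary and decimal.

Mask = 1 << 8 = 0100000000
Bit 8 of A is 0; XOR with the mask flips it to 1.
  1011100010
^ 0100000000
------------
  1111100010

Answer: 1111100010 (994)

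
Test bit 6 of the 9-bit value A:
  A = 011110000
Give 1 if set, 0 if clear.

Bit 6 is the 7th from the right.
  011110000
    ^
That bit is 1.

Answer: 1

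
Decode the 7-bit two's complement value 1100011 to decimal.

MSB is 1, so the value is negative. Find the magnitude:
1. Invert bits:  0011100
2. Add 1:        0011101  = 29
3. Apply sign:   -29

Answer: -29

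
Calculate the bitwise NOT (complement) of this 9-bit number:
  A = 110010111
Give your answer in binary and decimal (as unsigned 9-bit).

Flip each bit (0->1, 1->0):
  110010111
  001101000

Answer: 001101000 (104)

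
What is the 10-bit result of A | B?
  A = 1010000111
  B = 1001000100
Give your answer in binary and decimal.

Apply | to each column (1 where either bit is 1):
  1010000111
| 1001000100
------------
  1011000111

Answer: 1011000111 (711)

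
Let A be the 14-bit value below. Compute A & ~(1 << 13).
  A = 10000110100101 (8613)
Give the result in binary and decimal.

Mask = ~(1 << 13) = 01111111111111
Bit 13 of A is 1, so AND-ing with the mask clears it to 0.
  10000110100101
& 01111111111111
----------------
  00000110100101

Answer: 00000110100101 (421)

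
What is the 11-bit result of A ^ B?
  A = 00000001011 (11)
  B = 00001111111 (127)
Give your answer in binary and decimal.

Apply ^ to each column (1 where bits differ):
  00000001011
^ 00001111111
-------------
  00001110100

Answer: 00001110100 (116)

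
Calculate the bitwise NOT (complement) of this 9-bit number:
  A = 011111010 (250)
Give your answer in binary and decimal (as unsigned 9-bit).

Flip each bit (0->1, 1->0):
  011111010
  100000101

Answer: 100000101 (261)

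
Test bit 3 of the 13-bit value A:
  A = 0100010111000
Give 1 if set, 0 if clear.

Bit 3 is the 4th from the right.
  0100010111000
           ^
That bit is 1.

Answer: 1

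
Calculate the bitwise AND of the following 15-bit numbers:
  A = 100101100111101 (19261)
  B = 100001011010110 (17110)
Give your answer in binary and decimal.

Apply & to each column (1 only where both bits are 1):
  100101100111101
& 100001011010110
-----------------
  100001000010100

Answer: 100001000010100 (16916)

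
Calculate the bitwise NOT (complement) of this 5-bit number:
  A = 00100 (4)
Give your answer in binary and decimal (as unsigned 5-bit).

Flip each bit (0->1, 1->0):
  00100
  11011

Answer: 11011 (27)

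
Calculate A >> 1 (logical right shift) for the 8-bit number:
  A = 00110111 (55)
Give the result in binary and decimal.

Logical shift right by 1: drop the bottom 1 bit(s), prepend 1 zero(s) on the left.
  00110111  ->  keep [0011011], discard [1], prepend 0
= 00011011

Answer: 00011011 (27)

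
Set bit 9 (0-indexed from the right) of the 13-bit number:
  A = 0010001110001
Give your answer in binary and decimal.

Mask = 1 << 9 = 0001000000000
Bit 9 of A is 0, so OR-ing with the mask flips it to 1.
  0010001110001
| 0001000000000
---------------
  0011001110001

Answer: 0011001110001 (1649)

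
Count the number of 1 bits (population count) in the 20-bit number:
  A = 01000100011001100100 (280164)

01000100011001100100
1-bits at positions (from bit 0 = LSB): 2, 5, 6, 9, 10, 14, 18
Count = 7

Answer: 7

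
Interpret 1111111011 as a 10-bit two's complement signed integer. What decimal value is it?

MSB is 1, so the value is negative. Find the magnitude:
1. Invert bits:  0000000100
2. Add 1:        0000000101  = 5
3. Apply sign:   -5

Answer: -5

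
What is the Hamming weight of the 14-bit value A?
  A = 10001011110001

10001011110001
1-bits at positions (from bit 0 = LSB): 0, 4, 5, 6, 7, 9, 13
Count = 7

Answer: 7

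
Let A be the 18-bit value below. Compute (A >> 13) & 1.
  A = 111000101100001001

Bit 13 is the 14th from the right.
  111000101100001001
      ^
That bit is 0.

Answer: 0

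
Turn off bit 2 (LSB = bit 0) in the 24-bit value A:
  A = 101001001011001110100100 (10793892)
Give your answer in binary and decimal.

Mask = ~(1 << 2) = 111111111111111111111011
Bit 2 of A is 1, so AND-ing with the mask clears it to 0.
  101001001011001110100100
& 111111111111111111111011
--------------------------
  101001001011001110100000

Answer: 101001001011001110100000 (10793888)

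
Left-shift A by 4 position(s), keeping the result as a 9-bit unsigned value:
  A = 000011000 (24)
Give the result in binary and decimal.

Shift left by 4: drop the top 4 bit(s), append 4 zero(s) on the right.
  000011000  ->  discard [0000], keep [11000], append 0000
= 110000000

Answer: 110000000 (384)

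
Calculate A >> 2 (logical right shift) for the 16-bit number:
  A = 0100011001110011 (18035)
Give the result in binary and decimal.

Logical shift right by 2: drop the bottom 2 bit(s), prepend 2 zero(s) on the left.
  0100011001110011  ->  keep [01000110011100], discard [11], prepend 00
= 0001000110011100

Answer: 0001000110011100 (4508)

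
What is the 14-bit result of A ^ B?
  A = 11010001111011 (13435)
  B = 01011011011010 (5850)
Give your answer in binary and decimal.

Apply ^ to each column (1 where bits differ):
  11010001111011
^ 01011011011010
----------------
  10001010100001

Answer: 10001010100001 (8865)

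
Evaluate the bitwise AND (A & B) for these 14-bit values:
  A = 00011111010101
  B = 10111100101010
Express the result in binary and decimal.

Apply & to each column (1 only where both bits are 1):
  00011111010101
& 10111100101010
----------------
  00011100000000

Answer: 00011100000000 (1792)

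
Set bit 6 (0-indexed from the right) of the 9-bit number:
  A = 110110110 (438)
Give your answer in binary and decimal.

Mask = 1 << 6 = 001000000
Bit 6 of A is 0, so OR-ing with the mask flips it to 1.
  110110110
| 001000000
-----------
  111110110

Answer: 111110110 (502)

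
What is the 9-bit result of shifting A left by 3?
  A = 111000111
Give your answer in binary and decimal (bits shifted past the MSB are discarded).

Shift left by 3: drop the top 3 bit(s), append 3 zero(s) on the right.
  111000111  ->  discard [111], keep [000111], append 000
= 000111000

Answer: 000111000 (56)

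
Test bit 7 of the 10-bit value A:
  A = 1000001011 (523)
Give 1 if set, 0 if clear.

Bit 7 is the 8th from the right.
  1000001011
    ^
That bit is 0.

Answer: 0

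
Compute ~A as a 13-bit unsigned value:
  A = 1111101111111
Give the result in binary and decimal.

Flip each bit (0->1, 1->0):
  1111101111111
  0000010000000

Answer: 0000010000000 (128)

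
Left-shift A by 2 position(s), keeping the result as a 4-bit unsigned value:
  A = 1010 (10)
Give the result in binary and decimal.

Shift left by 2: drop the top 2 bit(s), append 2 zero(s) on the right.
  1010  ->  discard [10], keep [10], append 00
= 1000

Answer: 1000 (8)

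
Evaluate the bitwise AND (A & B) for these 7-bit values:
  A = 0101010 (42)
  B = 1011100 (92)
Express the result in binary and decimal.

Apply & to each column (1 only where both bits are 1):
  0101010
& 1011100
---------
  0001000

Answer: 0001000 (8)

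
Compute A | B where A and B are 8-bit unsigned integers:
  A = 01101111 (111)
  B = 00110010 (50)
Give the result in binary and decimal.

Apply | to each column (1 where either bit is 1):
  01101111
| 00110010
----------
  01111111

Answer: 01111111 (127)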